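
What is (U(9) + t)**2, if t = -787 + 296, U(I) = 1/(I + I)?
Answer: 78092569/324 ≈ 2.4103e+5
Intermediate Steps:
U(I) = 1/(2*I)
t = -491
(U(9) + t)**2 = ((1/2)/9 - 491)**2 = ((1/2)*(1/9) - 491)**2 = (1/18 - 491)**2 = (-8837/18)**2 = 78092569/324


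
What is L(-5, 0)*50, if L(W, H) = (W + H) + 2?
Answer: -150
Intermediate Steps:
L(W, H) = 2 + H + W (L(W, H) = (H + W) + 2 = 2 + H + W)
L(-5, 0)*50 = (2 + 0 - 5)*50 = -3*50 = -150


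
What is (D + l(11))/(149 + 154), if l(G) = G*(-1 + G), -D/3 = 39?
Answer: -7/303 ≈ -0.023102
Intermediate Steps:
D = -117 (D = -3*39 = -117)
(D + l(11))/(149 + 154) = (-117 + 11*(-1 + 11))/(149 + 154) = (-117 + 11*10)/303 = (-117 + 110)/303 = (1/303)*(-7) = -7/303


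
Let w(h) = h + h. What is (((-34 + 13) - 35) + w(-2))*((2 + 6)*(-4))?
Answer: 1920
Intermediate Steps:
w(h) = 2*h
(((-34 + 13) - 35) + w(-2))*((2 + 6)*(-4)) = (((-34 + 13) - 35) + 2*(-2))*((2 + 6)*(-4)) = ((-21 - 35) - 4)*(8*(-4)) = (-56 - 4)*(-32) = -60*(-32) = 1920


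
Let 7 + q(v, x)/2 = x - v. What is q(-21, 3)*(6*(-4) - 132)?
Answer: -5304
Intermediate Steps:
q(v, x) = -14 - 2*v + 2*x (q(v, x) = -14 + 2*(x - v) = -14 + (-2*v + 2*x) = -14 - 2*v + 2*x)
q(-21, 3)*(6*(-4) - 132) = (-14 - 2*(-21) + 2*3)*(6*(-4) - 132) = (-14 + 42 + 6)*(-24 - 132) = 34*(-156) = -5304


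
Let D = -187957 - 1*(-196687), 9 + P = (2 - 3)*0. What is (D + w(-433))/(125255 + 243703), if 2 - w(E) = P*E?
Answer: 4835/368958 ≈ 0.013104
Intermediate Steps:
P = -9 (P = -9 + (2 - 3)*0 = -9 - 1*0 = -9 + 0 = -9)
D = 8730 (D = -187957 + 196687 = 8730)
w(E) = 2 + 9*E (w(E) = 2 - (-9)*E = 2 + 9*E)
(D + w(-433))/(125255 + 243703) = (8730 + (2 + 9*(-433)))/(125255 + 243703) = (8730 + (2 - 3897))/368958 = (8730 - 3895)*(1/368958) = 4835*(1/368958) = 4835/368958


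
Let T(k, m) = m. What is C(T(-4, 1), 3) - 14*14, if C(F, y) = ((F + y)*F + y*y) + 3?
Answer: -180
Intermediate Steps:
C(F, y) = 3 + y² + F*(F + y) (C(F, y) = (F*(F + y) + y²) + 3 = (y² + F*(F + y)) + 3 = 3 + y² + F*(F + y))
C(T(-4, 1), 3) - 14*14 = (3 + 1² + 3² + 1*3) - 14*14 = (3 + 1 + 9 + 3) - 196 = 16 - 196 = -180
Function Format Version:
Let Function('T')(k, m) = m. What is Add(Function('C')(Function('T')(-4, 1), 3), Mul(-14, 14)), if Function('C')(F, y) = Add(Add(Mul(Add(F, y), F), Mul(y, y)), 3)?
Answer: -180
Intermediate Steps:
Function('C')(F, y) = Add(3, Pow(y, 2), Mul(F, Add(F, y))) (Function('C')(F, y) = Add(Add(Mul(F, Add(F, y)), Pow(y, 2)), 3) = Add(Add(Pow(y, 2), Mul(F, Add(F, y))), 3) = Add(3, Pow(y, 2), Mul(F, Add(F, y))))
Add(Function('C')(Function('T')(-4, 1), 3), Mul(-14, 14)) = Add(Add(3, Pow(1, 2), Pow(3, 2), Mul(1, 3)), Mul(-14, 14)) = Add(Add(3, 1, 9, 3), -196) = Add(16, -196) = -180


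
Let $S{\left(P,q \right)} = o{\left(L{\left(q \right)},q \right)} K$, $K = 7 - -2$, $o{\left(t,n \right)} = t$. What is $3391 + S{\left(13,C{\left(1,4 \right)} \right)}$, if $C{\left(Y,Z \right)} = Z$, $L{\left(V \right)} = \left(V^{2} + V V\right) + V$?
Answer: $3715$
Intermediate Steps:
$L{\left(V \right)} = V + 2 V^{2}$ ($L{\left(V \right)} = \left(V^{2} + V^{2}\right) + V = 2 V^{2} + V = V + 2 V^{2}$)
$K = 9$ ($K = 7 + 2 = 9$)
$S{\left(P,q \right)} = 9 q \left(1 + 2 q\right)$ ($S{\left(P,q \right)} = q \left(1 + 2 q\right) 9 = 9 q \left(1 + 2 q\right)$)
$3391 + S{\left(13,C{\left(1,4 \right)} \right)} = 3391 + 9 \cdot 4 \left(1 + 2 \cdot 4\right) = 3391 + 9 \cdot 4 \left(1 + 8\right) = 3391 + 9 \cdot 4 \cdot 9 = 3391 + 324 = 3715$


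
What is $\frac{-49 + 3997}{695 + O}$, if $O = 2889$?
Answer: $\frac{141}{128} \approx 1.1016$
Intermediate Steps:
$\frac{-49 + 3997}{695 + O} = \frac{-49 + 3997}{695 + 2889} = \frac{3948}{3584} = 3948 \cdot \frac{1}{3584} = \frac{141}{128}$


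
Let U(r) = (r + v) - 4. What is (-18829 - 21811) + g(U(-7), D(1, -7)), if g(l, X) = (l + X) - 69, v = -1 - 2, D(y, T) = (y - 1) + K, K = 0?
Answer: -40723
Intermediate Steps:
D(y, T) = -1 + y (D(y, T) = (y - 1) + 0 = (-1 + y) + 0 = -1 + y)
v = -3
U(r) = -7 + r (U(r) = (r - 3) - 4 = (-3 + r) - 4 = -7 + r)
g(l, X) = -69 + X + l (g(l, X) = (X + l) - 69 = -69 + X + l)
(-18829 - 21811) + g(U(-7), D(1, -7)) = (-18829 - 21811) + (-69 + (-1 + 1) + (-7 - 7)) = -40640 + (-69 + 0 - 14) = -40640 - 83 = -40723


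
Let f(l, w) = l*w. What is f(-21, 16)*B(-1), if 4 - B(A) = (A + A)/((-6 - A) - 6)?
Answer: -14112/11 ≈ -1282.9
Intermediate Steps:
B(A) = 4 - 2*A/(-12 - A) (B(A) = 4 - (A + A)/((-6 - A) - 6) = 4 - 2*A/(-12 - A))
f(-21, 16)*B(-1) = (-21*16)*(6*(8 - 1)/(12 - 1)) = -2016*7/11 = -336*42/11 = -14112/11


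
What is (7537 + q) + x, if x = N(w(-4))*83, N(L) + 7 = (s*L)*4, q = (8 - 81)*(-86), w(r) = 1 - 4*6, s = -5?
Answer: 51414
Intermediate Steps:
w(r) = -23 (w(r) = 1 - 24 = -23)
q = 6278 (q = -73*(-86) = 6278)
N(L) = -7 - 20*L (N(L) = -7 - 5*L*4 = -7 - 20*L)
x = 37599 (x = (-7 - 20*(-23))*83 = (-7 + 460)*83 = 453*83 = 37599)
(7537 + q) + x = (7537 + 6278) + 37599 = 13815 + 37599 = 51414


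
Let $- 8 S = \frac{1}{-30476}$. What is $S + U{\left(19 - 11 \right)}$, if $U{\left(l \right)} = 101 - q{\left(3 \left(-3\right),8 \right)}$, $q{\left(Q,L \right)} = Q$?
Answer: $\frac{26818881}{243808} \approx 110.0$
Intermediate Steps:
$S = \frac{1}{243808}$ ($S = - \frac{1}{8 \left(-30476\right)} = \left(- \frac{1}{8}\right) \left(- \frac{1}{30476}\right) = \frac{1}{243808} \approx 4.1016 \cdot 10^{-6}$)
$U{\left(l \right)} = 110$ ($U{\left(l \right)} = 101 - 3 \left(-3\right) = 101 - -9 = 101 + 9 = 110$)
$S + U{\left(19 - 11 \right)} = \frac{1}{243808} + 110 = \frac{26818881}{243808}$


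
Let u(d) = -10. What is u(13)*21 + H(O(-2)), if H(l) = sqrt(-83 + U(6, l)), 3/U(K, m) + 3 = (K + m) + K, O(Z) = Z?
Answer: -210 + 17*I*sqrt(14)/7 ≈ -210.0 + 9.0869*I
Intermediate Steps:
U(K, m) = 3/(-3 + m + 2*K) (U(K, m) = 3/(-3 + ((K + m) + K)) = 3/(-3 + (m + 2*K)) = 3/(-3 + m + 2*K))
H(l) = sqrt(-83 + 3/(9 + l)) (H(l) = sqrt(-83 + 3/(-3 + l + 2*6)) = sqrt(-83 + 3/(-3 + l + 12)) = sqrt(-83 + 3/(9 + l)))
u(13)*21 + H(O(-2)) = -10*21 + sqrt((-744 - 83*(-2))/(9 - 2)) = -210 + sqrt((-744 + 166)/7) = -210 + sqrt((1/7)*(-578)) = -210 + sqrt(-578/7) = -210 + 17*I*sqrt(14)/7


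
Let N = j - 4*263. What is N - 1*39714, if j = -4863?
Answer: -45629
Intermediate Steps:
N = -5915 (N = -4863 - 4*263 = -4863 - 1*1052 = -4863 - 1052 = -5915)
N - 1*39714 = -5915 - 1*39714 = -5915 - 39714 = -45629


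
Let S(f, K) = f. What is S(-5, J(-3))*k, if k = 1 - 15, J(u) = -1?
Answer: 70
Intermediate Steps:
k = -14
S(-5, J(-3))*k = -5*(-14) = 70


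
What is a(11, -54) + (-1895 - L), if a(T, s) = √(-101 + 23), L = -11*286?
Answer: 1251 + I*√78 ≈ 1251.0 + 8.8318*I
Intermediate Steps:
L = -3146
a(T, s) = I*√78 (a(T, s) = √(-78) = I*√78)
a(11, -54) + (-1895 - L) = I*√78 + (-1895 - 1*(-3146)) = I*√78 + (-1895 + 3146) = I*√78 + 1251 = 1251 + I*√78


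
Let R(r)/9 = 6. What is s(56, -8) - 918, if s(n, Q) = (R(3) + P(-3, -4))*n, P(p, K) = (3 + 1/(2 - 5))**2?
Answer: 22538/9 ≈ 2504.2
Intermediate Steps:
R(r) = 54 (R(r) = 9*6 = 54)
P(p, K) = 64/9 (P(p, K) = (3 + 1/(-3))**2 = (3 - 1/3)**2 = (8/3)**2 = 64/9)
s(n, Q) = 550*n/9 (s(n, Q) = (54 + 64/9)*n = 550*n/9)
s(56, -8) - 918 = (550/9)*56 - 918 = 30800/9 - 918 = 22538/9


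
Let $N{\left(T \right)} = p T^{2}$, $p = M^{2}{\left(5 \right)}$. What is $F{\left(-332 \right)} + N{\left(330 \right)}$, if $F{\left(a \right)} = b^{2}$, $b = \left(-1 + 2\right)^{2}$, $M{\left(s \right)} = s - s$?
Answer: $1$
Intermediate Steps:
$M{\left(s \right)} = 0$
$b = 1$ ($b = 1^{2} = 1$)
$p = 0$ ($p = 0^{2} = 0$)
$N{\left(T \right)} = 0$ ($N{\left(T \right)} = 0 T^{2} = 0$)
$F{\left(a \right)} = 1$ ($F{\left(a \right)} = 1^{2} = 1$)
$F{\left(-332 \right)} + N{\left(330 \right)} = 1 + 0 = 1$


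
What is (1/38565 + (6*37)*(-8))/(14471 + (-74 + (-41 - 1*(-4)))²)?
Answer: -68491439/1033233480 ≈ -0.066288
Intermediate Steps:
(1/38565 + (6*37)*(-8))/(14471 + (-74 + (-41 - 1*(-4)))²) = (1/38565 + 222*(-8))/(14471 + (-74 + (-41 + 4))²) = (1/38565 - 1776)/(14471 + (-74 - 37)²) = -68491439/(38565*(14471 + (-111)²)) = -68491439/(38565*(14471 + 12321)) = -68491439/38565/26792 = -68491439/38565*1/26792 = -68491439/1033233480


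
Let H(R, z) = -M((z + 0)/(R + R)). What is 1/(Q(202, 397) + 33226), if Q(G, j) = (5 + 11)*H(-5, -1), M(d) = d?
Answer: 5/166122 ≈ 3.0098e-5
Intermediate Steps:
H(R, z) = -z/(2*R) (H(R, z) = -(z + 0)/(R + R) = -z/(2*R))
Q(G, j) = -8/5 (Q(G, j) = (5 + 11)*(-1/2*(-1)/(-5)) = 16*(-1/2*(-1)*(-1/5)) = 16*(-1/10) = -8/5)
1/(Q(202, 397) + 33226) = 1/(-8/5 + 33226) = 1/(166122/5) = 5/166122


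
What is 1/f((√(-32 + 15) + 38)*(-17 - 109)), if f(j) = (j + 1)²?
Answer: (4787 + 126*I*√17)⁻² ≈ 4.2127e-8 - 9.2526e-9*I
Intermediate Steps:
f(j) = (1 + j)²
1/f((√(-32 + 15) + 38)*(-17 - 109)) = 1/((1 + (√(-32 + 15) + 38)*(-17 - 109))²) = 1/((1 + (√(-17) + 38)*(-126))²) = 1/((1 + (I*√17 + 38)*(-126))²) = 1/((1 + (38 + I*√17)*(-126))²) = 1/((1 + (-4788 - 126*I*√17))²) = 1/((-4787 - 126*I*√17)²) = (-4787 - 126*I*√17)⁻²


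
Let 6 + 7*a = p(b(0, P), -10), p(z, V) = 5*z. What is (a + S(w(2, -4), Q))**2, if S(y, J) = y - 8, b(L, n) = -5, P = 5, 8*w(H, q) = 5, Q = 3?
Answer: 436921/3136 ≈ 139.32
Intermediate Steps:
w(H, q) = 5/8 (w(H, q) = (1/8)*5 = 5/8)
S(y, J) = -8 + y
a = -31/7 (a = -6/7 + (5*(-5))/7 = -6/7 + (1/7)*(-25) = -6/7 - 25/7 = -31/7 ≈ -4.4286)
(a + S(w(2, -4), Q))**2 = (-31/7 + (-8 + 5/8))**2 = (-31/7 - 59/8)**2 = (-661/56)**2 = 436921/3136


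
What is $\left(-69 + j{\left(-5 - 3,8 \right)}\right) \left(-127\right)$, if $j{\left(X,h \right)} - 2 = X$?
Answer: $9525$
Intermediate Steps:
$j{\left(X,h \right)} = 2 + X$
$\left(-69 + j{\left(-5 - 3,8 \right)}\right) \left(-127\right) = \left(-69 + \left(2 - 8\right)\right) \left(-127\right) = \left(-69 - 6\right) \left(-127\right) = \left(-75\right) \left(-127\right) = 9525$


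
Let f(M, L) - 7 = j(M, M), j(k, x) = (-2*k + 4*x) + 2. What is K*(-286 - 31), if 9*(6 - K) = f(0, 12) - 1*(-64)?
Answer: 6023/9 ≈ 669.22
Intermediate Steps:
j(k, x) = 2 - 2*k + 4*x
f(M, L) = 9 + 2*M (f(M, L) = 7 + (2 - 2*M + 4*M) = 7 + (2 + 2*M) = 9 + 2*M)
K = -19/9 (K = 6 - ((9 + 2*0) - 1*(-64))/9 = 6 - ((9 + 0) + 64)/9 = 6 - (9 + 64)/9 = 6 - 1/9*73 = 6 - 73/9 = -19/9 ≈ -2.1111)
K*(-286 - 31) = -19*(-286 - 31)/9 = -19/9*(-317) = 6023/9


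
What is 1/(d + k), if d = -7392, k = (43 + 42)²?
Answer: -1/167 ≈ -0.0059880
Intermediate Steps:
k = 7225 (k = 85² = 7225)
1/(d + k) = 1/(-7392 + 7225) = 1/(-167) = -1/167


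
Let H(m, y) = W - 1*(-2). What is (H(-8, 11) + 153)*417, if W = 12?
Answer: 69639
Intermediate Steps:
H(m, y) = 14 (H(m, y) = 12 - 1*(-2) = 12 + 2 = 14)
(H(-8, 11) + 153)*417 = (14 + 153)*417 = 167*417 = 69639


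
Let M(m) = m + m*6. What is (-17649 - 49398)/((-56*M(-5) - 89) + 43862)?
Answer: -67047/45733 ≈ -1.4661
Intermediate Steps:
M(m) = 7*m (M(m) = m + 6*m = 7*m)
(-17649 - 49398)/((-56*M(-5) - 89) + 43862) = (-17649 - 49398)/((-392*(-5) - 89) + 43862) = -67047/((-56*(-35) - 89) + 43862) = -67047/((1960 - 89) + 43862) = -67047/(1871 + 43862) = -67047/45733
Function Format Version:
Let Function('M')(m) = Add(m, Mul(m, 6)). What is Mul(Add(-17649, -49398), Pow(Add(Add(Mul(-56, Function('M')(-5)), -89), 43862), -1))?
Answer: Rational(-67047, 45733) ≈ -1.4661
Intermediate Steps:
Function('M')(m) = Mul(7, m) (Function('M')(m) = Add(m, Mul(6, m)) = Mul(7, m))
Mul(Add(-17649, -49398), Pow(Add(Add(Mul(-56, Function('M')(-5)), -89), 43862), -1)) = Mul(Add(-17649, -49398), Pow(Add(Add(Mul(-56, Mul(7, -5)), -89), 43862), -1)) = Mul(-67047, Pow(Add(Add(Mul(-56, -35), -89), 43862), -1)) = Mul(-67047, Pow(Add(Add(1960, -89), 43862), -1)) = Mul(-67047, Pow(Add(1871, 43862), -1)) = Mul(-67047, Pow(45733, -1)) = Mul(-67047, Rational(1, 45733)) = Rational(-67047, 45733)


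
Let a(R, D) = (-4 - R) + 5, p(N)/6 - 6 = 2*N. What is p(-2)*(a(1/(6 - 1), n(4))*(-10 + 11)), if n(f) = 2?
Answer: 48/5 ≈ 9.6000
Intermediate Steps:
p(N) = 36 + 12*N (p(N) = 36 + 6*(2*N) = 36 + 12*N)
a(R, D) = 1 - R
p(-2)*(a(1/(6 - 1), n(4))*(-10 + 11)) = (36 + 12*(-2))*((1 - 1/(6 - 1))*(-10 + 11)) = (36 - 24)*((1 - 1/5)*1) = 12*((1 - 1*1/5)*1) = 12*((1 - 1/5)*1) = 12*((4/5)*1) = 12*(4/5) = 48/5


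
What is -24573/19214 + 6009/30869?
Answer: -643087011/593116966 ≈ -1.0842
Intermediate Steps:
-24573/19214 + 6009/30869 = -643087011/593116966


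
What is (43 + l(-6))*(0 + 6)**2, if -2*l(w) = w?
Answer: 1656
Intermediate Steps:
l(w) = -w/2
(43 + l(-6))*(0 + 6)**2 = (43 - 1/2*(-6))*(0 + 6)**2 = (43 + 3)*6**2 = 46*36 = 1656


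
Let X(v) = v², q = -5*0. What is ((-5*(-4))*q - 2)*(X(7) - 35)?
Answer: -28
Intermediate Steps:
q = 0
((-5*(-4))*q - 2)*(X(7) - 35) = (-5*(-4)*0 - 2)*(7² - 35) = (20*0 - 2)*(49 - 35) = (0 - 2)*14 = -2*14 = -28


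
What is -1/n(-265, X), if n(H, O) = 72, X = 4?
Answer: -1/72 ≈ -0.013889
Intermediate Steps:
-1/n(-265, X) = -1/72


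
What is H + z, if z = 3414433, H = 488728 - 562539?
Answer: 3340622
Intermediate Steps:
H = -73811
H + z = -73811 + 3414433 = 3340622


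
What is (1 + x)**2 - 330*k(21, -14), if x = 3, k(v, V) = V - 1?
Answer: 4966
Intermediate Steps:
k(v, V) = -1 + V
(1 + x)**2 - 330*k(21, -14) = (1 + 3)**2 - 330*(-1 - 14) = 4**2 - 330*(-15) = 16 + 4950 = 4966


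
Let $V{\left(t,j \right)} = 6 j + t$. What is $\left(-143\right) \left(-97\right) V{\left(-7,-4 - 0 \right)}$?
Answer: $-430001$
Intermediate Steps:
$V{\left(t,j \right)} = t + 6 j$
$\left(-143\right) \left(-97\right) V{\left(-7,-4 - 0 \right)} = \left(-143\right) \left(-97\right) \left(-7 + 6 \left(-4 - 0\right)\right) = 13871 \left(-7 + 6 \left(-4 + 0\right)\right) = 13871 \left(-7 + 6 \left(-4\right)\right) = 13871 \left(-7 - 24\right) = 13871 \left(-31\right) = -430001$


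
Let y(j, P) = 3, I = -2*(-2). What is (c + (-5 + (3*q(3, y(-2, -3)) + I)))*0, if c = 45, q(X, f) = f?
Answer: 0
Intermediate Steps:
I = 4
(c + (-5 + (3*q(3, y(-2, -3)) + I)))*0 = (45 + (-5 + (3*3 + 4)))*0 = (45 + (-5 + (9 + 4)))*0 = (45 + (-5 + 13))*0 = (45 + 8)*0 = 53*0 = 0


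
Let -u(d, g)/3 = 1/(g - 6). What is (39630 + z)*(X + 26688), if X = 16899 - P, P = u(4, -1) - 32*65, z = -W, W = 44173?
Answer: -207463234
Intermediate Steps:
z = -44173 (z = -1*44173 = -44173)
u(d, g) = -3/(-6 + g) (u(d, g) = -3/(g - 6) = -3/(-6 + g))
P = -14557/7 (P = -3/(-6 - 1) - 32*65 = -3/(-7) - 2080 = -3*(-1/7) - 2080 = 3/7 - 2080 = -14557/7 ≈ -2079.6)
X = 132850/7 (X = 16899 - 1*(-14557/7) = 16899 + 14557/7 = 132850/7 ≈ 18979.)
(39630 + z)*(X + 26688) = (39630 - 44173)*(132850/7 + 26688) = -4543*319666/7 = -207463234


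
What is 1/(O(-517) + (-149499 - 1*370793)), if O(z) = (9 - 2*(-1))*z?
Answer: -1/525979 ≈ -1.9012e-6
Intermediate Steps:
O(z) = 11*z (O(z) = (9 + 2)*z = 11*z)
1/(O(-517) + (-149499 - 1*370793)) = 1/(11*(-517) + (-149499 - 1*370793)) = 1/(-5687 + (-149499 - 370793)) = 1/(-5687 - 520292) = 1/(-525979) = -1/525979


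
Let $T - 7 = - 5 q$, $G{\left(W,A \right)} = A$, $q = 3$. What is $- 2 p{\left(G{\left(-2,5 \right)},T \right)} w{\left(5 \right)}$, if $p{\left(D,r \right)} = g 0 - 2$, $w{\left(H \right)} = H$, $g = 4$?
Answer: $20$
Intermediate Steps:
$T = -8$ ($T = 7 - 15 = -8$)
$p{\left(D,r \right)} = -2$ ($p{\left(D,r \right)} = 4 \cdot 0 - 2 = 0 - 2 = -2$)
$- 2 p{\left(G{\left(-2,5 \right)},T \right)} w{\left(5 \right)} = \left(-2\right) \left(-2\right) 5 = 4 \cdot 5 = 20$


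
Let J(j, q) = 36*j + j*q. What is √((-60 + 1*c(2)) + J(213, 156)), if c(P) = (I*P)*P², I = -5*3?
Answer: 6*√1131 ≈ 201.78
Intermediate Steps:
I = -15
c(P) = -15*P³ (c(P) = (-15*P)*P² = -15*P³)
√((-60 + 1*c(2)) + J(213, 156)) = √((-60 + 1*(-15*2³)) + 213*(36 + 156)) = √((-60 + 1*(-15*8)) + 213*192) = √((-60 + 1*(-120)) + 40896) = √((-60 - 120) + 40896) = √(-180 + 40896) = √40716 = 6*√1131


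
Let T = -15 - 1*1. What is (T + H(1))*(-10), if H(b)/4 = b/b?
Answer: 120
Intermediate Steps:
T = -16 (T = -15 - 1 = -16)
H(b) = 4 (H(b) = 4*(b/b) = 4*1 = 4)
(T + H(1))*(-10) = (-16 + 4)*(-10) = -12*(-10) = 120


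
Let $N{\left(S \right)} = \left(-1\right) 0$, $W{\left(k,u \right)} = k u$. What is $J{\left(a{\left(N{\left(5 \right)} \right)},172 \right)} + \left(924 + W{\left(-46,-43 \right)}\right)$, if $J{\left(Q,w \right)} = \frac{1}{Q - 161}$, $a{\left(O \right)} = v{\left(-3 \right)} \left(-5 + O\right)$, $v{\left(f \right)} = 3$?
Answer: $\frac{510751}{176} \approx 2902.0$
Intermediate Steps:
$N{\left(S \right)} = 0$
$a{\left(O \right)} = -15 + 3 O$ ($a{\left(O \right)} = 3 \left(-5 + O\right) = -15 + 3 O$)
$J{\left(Q,w \right)} = \frac{1}{-161 + Q}$
$J{\left(a{\left(N{\left(5 \right)} \right)},172 \right)} + \left(924 + W{\left(-46,-43 \right)}\right) = \frac{1}{-161 + \left(-15 + 3 \cdot 0\right)} + \left(924 - -1978\right) = \frac{1}{-161 + \left(-15 + 0\right)} + \left(924 + 1978\right) = \frac{1}{-161 - 15} + 2902 = \frac{1}{-176} + 2902 = - \frac{1}{176} + 2902 = \frac{510751}{176}$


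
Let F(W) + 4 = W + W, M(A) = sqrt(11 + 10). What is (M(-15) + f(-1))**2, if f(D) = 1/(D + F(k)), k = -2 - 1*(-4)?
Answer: (1 - sqrt(21))**2 ≈ 12.835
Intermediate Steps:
k = 2 (k = -2 + 4 = 2)
M(A) = sqrt(21)
F(W) = -4 + 2*W (F(W) = -4 + (W + W) = -4 + 2*W)
f(D) = 1/D (f(D) = 1/(D + (-4 + 2*2)) = 1/(D + (-4 + 4)) = 1/(D + 0) = 1/D)
(M(-15) + f(-1))**2 = (sqrt(21) + 1/(-1))**2 = (sqrt(21) - 1)**2 = (-1 + sqrt(21))**2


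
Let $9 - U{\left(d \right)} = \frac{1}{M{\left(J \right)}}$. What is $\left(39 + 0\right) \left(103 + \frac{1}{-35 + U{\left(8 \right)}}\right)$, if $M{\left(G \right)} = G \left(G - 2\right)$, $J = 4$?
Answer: $\frac{839241}{209} \approx 4015.5$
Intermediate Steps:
$M{\left(G \right)} = G \left(-2 + G\right)$
$U{\left(d \right)} = \frac{71}{8}$ ($U{\left(d \right)} = 9 - \frac{1}{4 \left(-2 + 4\right)} = 9 - \frac{1}{4 \cdot 2} = 9 - \frac{1}{8} = \frac{71}{8}$)
$\left(39 + 0\right) \left(103 + \frac{1}{-35 + U{\left(8 \right)}}\right) = \left(39 + 0\right) \left(103 + \frac{1}{-35 + \frac{71}{8}}\right) = 39 \left(103 + \frac{1}{- \frac{209}{8}}\right) = 39 \left(103 - \frac{8}{209}\right) = 39 \cdot \frac{21519}{209} = \frac{839241}{209}$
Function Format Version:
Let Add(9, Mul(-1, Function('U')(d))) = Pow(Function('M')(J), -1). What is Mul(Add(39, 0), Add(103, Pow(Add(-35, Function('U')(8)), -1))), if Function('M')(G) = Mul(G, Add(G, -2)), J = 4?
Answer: Rational(839241, 209) ≈ 4015.5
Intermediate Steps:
Function('M')(G) = Mul(G, Add(-2, G))
Function('U')(d) = Rational(71, 8) (Function('U')(d) = Add(9, Mul(-1, Pow(Mul(4, Add(-2, 4)), -1))) = Add(9, Mul(-1, Pow(Mul(4, 2), -1))) = Add(9, Mul(-1, Pow(8, -1))) = Add(9, Mul(-1, Rational(1, 8))) = Add(9, Rational(-1, 8)) = Rational(71, 8))
Mul(Add(39, 0), Add(103, Pow(Add(-35, Function('U')(8)), -1))) = Mul(Add(39, 0), Add(103, Pow(Add(-35, Rational(71, 8)), -1))) = Mul(39, Add(103, Pow(Rational(-209, 8), -1))) = Mul(39, Add(103, Rational(-8, 209))) = Mul(39, Rational(21519, 209)) = Rational(839241, 209)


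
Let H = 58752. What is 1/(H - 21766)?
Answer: 1/36986 ≈ 2.7037e-5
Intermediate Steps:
1/(H - 21766) = 1/(58752 - 21766) = 1/36986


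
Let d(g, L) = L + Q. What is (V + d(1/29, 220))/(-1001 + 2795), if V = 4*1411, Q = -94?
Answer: 2885/897 ≈ 3.2163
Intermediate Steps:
V = 5644
d(g, L) = -94 + L (d(g, L) = L - 94 = -94 + L)
(V + d(1/29, 220))/(-1001 + 2795) = (5644 + (-94 + 220))/(-1001 + 2795) = (5644 + 126)/1794 = 5770*(1/1794) = 2885/897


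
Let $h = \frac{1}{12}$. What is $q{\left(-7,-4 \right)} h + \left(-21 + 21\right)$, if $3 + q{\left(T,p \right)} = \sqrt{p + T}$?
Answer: $- \frac{1}{4} + \frac{i \sqrt{11}}{12} \approx -0.25 + 0.27639 i$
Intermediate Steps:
$q{\left(T,p \right)} = -3 + \sqrt{T + p}$ ($q{\left(T,p \right)} = -3 + \sqrt{p + T} = -3 + \sqrt{T + p}$)
$h = \frac{1}{12} \approx 0.083333$
$q{\left(-7,-4 \right)} h + \left(-21 + 21\right) = \left(-3 + \sqrt{-7 - 4}\right) \frac{1}{12} + \left(-21 + 21\right) = \left(-3 + \sqrt{-11}\right) \frac{1}{12} + 0 = \left(-3 + i \sqrt{11}\right) \frac{1}{12} + 0 = \left(- \frac{1}{4} + \frac{i \sqrt{11}}{12}\right) + 0 = - \frac{1}{4} + \frac{i \sqrt{11}}{12}$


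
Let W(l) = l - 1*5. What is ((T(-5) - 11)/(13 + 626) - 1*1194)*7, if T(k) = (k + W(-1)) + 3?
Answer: -5340895/639 ≈ -8358.2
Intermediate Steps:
W(l) = -5 + l (W(l) = l - 5 = -5 + l)
T(k) = -3 + k (T(k) = (k + (-5 - 1)) + 3 = (k - 6) + 3 = (-6 + k) + 3 = -3 + k)
((T(-5) - 11)/(13 + 626) - 1*1194)*7 = (((-3 - 5) - 11)/(13 + 626) - 1*1194)*7 = ((-8 - 11)/639 - 1194)*7 = (-19*1/639 - 1194)*7 = (-19/639 - 1194)*7 = -762985/639*7 = -5340895/639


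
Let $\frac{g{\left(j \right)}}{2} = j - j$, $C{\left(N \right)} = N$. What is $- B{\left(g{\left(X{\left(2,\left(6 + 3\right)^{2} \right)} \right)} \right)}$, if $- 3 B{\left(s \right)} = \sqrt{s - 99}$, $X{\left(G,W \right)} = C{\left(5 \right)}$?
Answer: $i \sqrt{11} \approx 3.3166 i$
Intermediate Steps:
$X{\left(G,W \right)} = 5$
$g{\left(j \right)} = 0$ ($g{\left(j \right)} = 2 \left(j - j\right) = 2 \cdot 0 = 0$)
$B{\left(s \right)} = - \frac{\sqrt{-99 + s}}{3}$ ($B{\left(s \right)} = - \frac{\sqrt{s - 99}}{3} = - \frac{\sqrt{-99 + s}}{3}$)
$- B{\left(g{\left(X{\left(2,\left(6 + 3\right)^{2} \right)} \right)} \right)} = - \frac{\left(-1\right) \sqrt{-99 + 0}}{3} = - \frac{\left(-1\right) \sqrt{-99}}{3} = - \frac{\left(-1\right) 3 i \sqrt{11}}{3} = - \left(-1\right) i \sqrt{11} = i \sqrt{11}$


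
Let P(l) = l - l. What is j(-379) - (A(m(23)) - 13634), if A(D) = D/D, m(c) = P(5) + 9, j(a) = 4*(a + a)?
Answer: 10601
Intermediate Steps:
P(l) = 0
j(a) = 8*a (j(a) = 4*(2*a) = 8*a)
m(c) = 9 (m(c) = 0 + 9 = 9)
A(D) = 1
j(-379) - (A(m(23)) - 13634) = 8*(-379) - (1 - 13634) = -3032 - 1*(-13633) = -3032 + 13633 = 10601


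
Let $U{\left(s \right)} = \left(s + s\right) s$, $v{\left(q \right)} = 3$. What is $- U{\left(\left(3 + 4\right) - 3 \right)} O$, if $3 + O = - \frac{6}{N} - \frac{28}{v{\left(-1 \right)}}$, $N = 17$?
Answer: $\frac{20704}{51} \approx 405.96$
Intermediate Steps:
$O = - \frac{647}{51}$ ($O = -3 - \left(\frac{6}{17} + \frac{28}{3}\right) = -3 - \frac{494}{51} = - \frac{647}{51} \approx -12.686$)
$U{\left(s \right)} = 2 s^{2}$ ($U{\left(s \right)} = 2 s s = 2 s^{2}$)
$- U{\left(\left(3 + 4\right) - 3 \right)} O = - \frac{2 \left(\left(3 + 4\right) - 3\right)^{2} \left(-647\right)}{51} = - \frac{2 \left(7 - 3\right)^{2} \left(-647\right)}{51} = - \frac{2 \cdot 4^{2} \left(-647\right)}{51} = - \frac{2 \cdot 16 \left(-647\right)}{51} = - \frac{32 \left(-647\right)}{51} = \left(-1\right) \left(- \frac{20704}{51}\right) = \frac{20704}{51}$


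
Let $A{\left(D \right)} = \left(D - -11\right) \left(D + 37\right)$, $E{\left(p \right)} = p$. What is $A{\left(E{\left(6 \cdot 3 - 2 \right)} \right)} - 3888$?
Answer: $-2457$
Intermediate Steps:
$A{\left(D \right)} = \left(11 + D\right) \left(37 + D\right)$ ($A{\left(D \right)} = \left(D + \left(12 - 1\right)\right) \left(37 + D\right) = \left(D + 11\right) \left(37 + D\right) = \left(11 + D\right) \left(37 + D\right)$)
$A{\left(E{\left(6 \cdot 3 - 2 \right)} \right)} - 3888 = \left(407 + \left(6 \cdot 3 - 2\right)^{2} + 48 \left(6 \cdot 3 - 2\right)\right) - 3888 = \left(407 + \left(18 - 2\right)^{2} + 48 \left(18 - 2\right)\right) - 3888 = \left(407 + 16^{2} + 48 \cdot 16\right) - 3888 = \left(407 + 256 + 768\right) - 3888 = 1431 - 3888 = -2457$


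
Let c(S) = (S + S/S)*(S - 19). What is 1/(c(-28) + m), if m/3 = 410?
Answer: 1/2499 ≈ 0.00040016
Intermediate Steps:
m = 1230 (m = 3*410 = 1230)
c(S) = (1 + S)*(-19 + S) (c(S) = (S + 1)*(-19 + S) = (1 + S)*(-19 + S))
1/(c(-28) + m) = 1/((-19 + (-28)**2 - 18*(-28)) + 1230) = 1/((-19 + 784 + 504) + 1230) = 1/(1269 + 1230) = 1/2499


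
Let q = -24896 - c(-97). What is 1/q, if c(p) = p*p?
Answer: -1/34305 ≈ -2.9150e-5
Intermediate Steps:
c(p) = p²
q = -34305 (q = -24896 - 1*(-97)² = -24896 - 1*9409 = -24896 - 9409 = -34305)
1/q = 1/(-34305) = -1/34305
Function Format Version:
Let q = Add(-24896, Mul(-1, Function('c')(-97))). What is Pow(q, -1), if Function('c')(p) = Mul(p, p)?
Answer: Rational(-1, 34305) ≈ -2.9150e-5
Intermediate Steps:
Function('c')(p) = Pow(p, 2)
q = -34305 (q = Add(-24896, Mul(-1, Pow(-97, 2))) = Add(-24896, Mul(-1, 9409)) = Add(-24896, -9409) = -34305)
Pow(q, -1) = Pow(-34305, -1) = Rational(-1, 34305)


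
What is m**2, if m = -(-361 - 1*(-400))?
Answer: 1521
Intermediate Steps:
m = -39 (m = -(-361 + 400) = -1*39 = -39)
m**2 = (-39)**2 = 1521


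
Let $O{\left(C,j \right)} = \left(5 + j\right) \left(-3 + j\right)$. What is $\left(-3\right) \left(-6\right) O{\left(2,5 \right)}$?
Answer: $360$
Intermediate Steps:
$O{\left(C,j \right)} = \left(-3 + j\right) \left(5 + j\right)$
$\left(-3\right) \left(-6\right) O{\left(2,5 \right)} = \left(-3\right) \left(-6\right) \left(-15 + 5^{2} + 2 \cdot 5\right) = 18 \left(-15 + 25 + 10\right) = 18 \cdot 20 = 360$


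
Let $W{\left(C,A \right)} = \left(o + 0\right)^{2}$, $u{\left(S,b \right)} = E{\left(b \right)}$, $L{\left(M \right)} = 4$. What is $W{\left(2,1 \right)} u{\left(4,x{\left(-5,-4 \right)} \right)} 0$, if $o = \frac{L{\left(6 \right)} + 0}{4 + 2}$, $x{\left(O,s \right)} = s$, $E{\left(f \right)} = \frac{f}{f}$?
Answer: $0$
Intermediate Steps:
$E{\left(f \right)} = 1$
$u{\left(S,b \right)} = 1$
$o = \frac{2}{3}$ ($o = \frac{4 + 0}{4 + 2} = \frac{4}{6} = 4 \cdot \frac{1}{6} = \frac{2}{3} \approx 0.66667$)
$W{\left(C,A \right)} = \frac{4}{9}$ ($W{\left(C,A \right)} = \left(\frac{2}{3} + 0\right)^{2} = \left(\frac{2}{3}\right)^{2} = \frac{4}{9}$)
$W{\left(2,1 \right)} u{\left(4,x{\left(-5,-4 \right)} \right)} 0 = \frac{4}{9} \cdot 1 \cdot 0 = \frac{4}{9} \cdot 0 = 0$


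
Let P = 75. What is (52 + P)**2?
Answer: 16129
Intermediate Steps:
(52 + P)**2 = (52 + 75)**2 = 127**2 = 16129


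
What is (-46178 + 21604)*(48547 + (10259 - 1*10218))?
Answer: -1194001512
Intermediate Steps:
(-46178 + 21604)*(48547 + (10259 - 1*10218)) = -24574*(48547 + (10259 - 10218)) = -24574*(48547 + 41) = -24574*48588 = -1194001512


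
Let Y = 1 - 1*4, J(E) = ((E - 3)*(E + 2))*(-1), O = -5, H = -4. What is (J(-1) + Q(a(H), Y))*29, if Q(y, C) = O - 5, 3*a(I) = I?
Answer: -174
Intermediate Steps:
J(E) = -(-3 + E)*(2 + E) (J(E) = ((-3 + E)*(2 + E))*(-1) = -(-3 + E)*(2 + E))
a(I) = I/3
Y = -3 (Y = 1 - 4 = -3)
Q(y, C) = -10 (Q(y, C) = -5 - 5 = -10)
(J(-1) + Q(a(H), Y))*29 = ((6 - 1 - 1*(-1)**2) - 10)*29 = ((6 - 1 - 1*1) - 10)*29 = ((6 - 1 - 1) - 10)*29 = (4 - 10)*29 = -6*29 = -174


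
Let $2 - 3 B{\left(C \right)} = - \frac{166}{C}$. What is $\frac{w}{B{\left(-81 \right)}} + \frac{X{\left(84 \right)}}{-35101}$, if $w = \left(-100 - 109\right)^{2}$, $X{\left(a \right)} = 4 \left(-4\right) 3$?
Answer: $- \frac{372578967591}{140404} \approx -2.6536 \cdot 10^{6}$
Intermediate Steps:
$B{\left(C \right)} = \frac{2}{3} + \frac{166}{3 C}$ ($B{\left(C \right)} = \frac{2}{3} - \frac{\left(-166\right) \frac{1}{C}}{3} = \frac{2}{3} + \frac{166}{3 C}$)
$X{\left(a \right)} = -48$ ($X{\left(a \right)} = \left(-16\right) 3 = -48$)
$w = 43681$ ($w = \left(-209\right)^{2} = 43681$)
$\frac{w}{B{\left(-81 \right)}} + \frac{X{\left(84 \right)}}{-35101} = \frac{43681}{\frac{2}{3} \frac{1}{-81} \left(83 - 81\right)} - \frac{48}{-35101} = \frac{43681}{\frac{2}{3} \left(- \frac{1}{81}\right) 2} - - \frac{48}{35101} = \frac{43681}{- \frac{4}{243}} + \frac{48}{35101} = 43681 \left(- \frac{243}{4}\right) + \frac{48}{35101} = - \frac{10614483}{4} + \frac{48}{35101} = - \frac{372578967591}{140404}$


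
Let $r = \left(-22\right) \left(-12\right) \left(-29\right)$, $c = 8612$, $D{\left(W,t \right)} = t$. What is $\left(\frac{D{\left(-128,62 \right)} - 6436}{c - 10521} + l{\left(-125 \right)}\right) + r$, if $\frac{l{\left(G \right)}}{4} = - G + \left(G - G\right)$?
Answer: $- \frac{13654430}{1909} \approx -7152.7$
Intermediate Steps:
$l{\left(G \right)} = - 4 G$ ($l{\left(G \right)} = 4 \left(- G + \left(G - G\right)\right) = 4 \left(- G + 0\right) = 4 \left(- G\right) = - 4 G$)
$r = -7656$ ($r = 264 \left(-29\right) = -7656$)
$\left(\frac{D{\left(-128,62 \right)} - 6436}{c - 10521} + l{\left(-125 \right)}\right) + r = \left(\frac{62 - 6436}{8612 - 10521} - -500\right) - 7656 = \left(- \frac{6374}{-1909} + 500\right) - 7656 = \left(\left(-6374\right) \left(- \frac{1}{1909}\right) + 500\right) - 7656 = \left(\frac{6374}{1909} + 500\right) - 7656 = \frac{960874}{1909} - 7656 = - \frac{13654430}{1909}$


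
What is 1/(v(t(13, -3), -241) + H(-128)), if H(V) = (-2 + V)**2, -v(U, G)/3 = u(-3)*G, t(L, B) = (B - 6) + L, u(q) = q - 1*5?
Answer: 1/11116 ≈ 8.9960e-5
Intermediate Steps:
u(q) = -5 + q (u(q) = q - 5 = -5 + q)
t(L, B) = -6 + B + L (t(L, B) = (-6 + B) + L = -6 + B + L)
v(U, G) = 24*G (v(U, G) = -3*(-5 - 3)*G = -(-24)*G = 24*G)
1/(v(t(13, -3), -241) + H(-128)) = 1/(24*(-241) + (-2 - 128)**2) = 1/(-5784 + (-130)**2) = 1/(-5784 + 16900) = 1/11116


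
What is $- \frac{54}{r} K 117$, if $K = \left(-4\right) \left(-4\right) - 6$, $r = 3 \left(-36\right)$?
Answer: $585$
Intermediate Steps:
$r = -108$
$K = 10$ ($K = 16 - 6 = 10$)
$- \frac{54}{r} K 117 = - \frac{54}{-108} \cdot 10 \cdot 117 = \left(-54\right) \left(- \frac{1}{108}\right) 10 \cdot 117 = \frac{1}{2} \cdot 10 \cdot 117 = 5 \cdot 117 = 585$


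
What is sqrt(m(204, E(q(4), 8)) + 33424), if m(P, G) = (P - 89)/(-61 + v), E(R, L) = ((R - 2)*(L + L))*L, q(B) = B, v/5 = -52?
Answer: sqrt(3444005469)/321 ≈ 182.82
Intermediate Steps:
v = -260 (v = 5*(-52) = -260)
E(R, L) = 2*L**2*(-2 + R) (E(R, L) = ((-2 + R)*(2*L))*L = (2*L*(-2 + R))*L = 2*L**2*(-2 + R))
m(P, G) = 89/321 - P/321 (m(P, G) = (P - 89)/(-61 - 260) = (-89 + P)/(-321) = (-89 + P)*(-1/321) = 89/321 - P/321)
sqrt(m(204, E(q(4), 8)) + 33424) = sqrt((89/321 - 1/321*204) + 33424) = sqrt((89/321 - 68/107) + 33424) = sqrt(-115/321 + 33424) = sqrt(10728989/321) = sqrt(3444005469)/321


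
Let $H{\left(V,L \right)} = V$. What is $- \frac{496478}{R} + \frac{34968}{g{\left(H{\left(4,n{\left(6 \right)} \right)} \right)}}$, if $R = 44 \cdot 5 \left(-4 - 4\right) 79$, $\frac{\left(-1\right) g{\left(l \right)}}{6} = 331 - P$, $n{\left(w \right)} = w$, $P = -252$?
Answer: $- \frac{23676293}{3684560} \approx -6.4258$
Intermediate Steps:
$g{\left(l \right)} = -3498$ ($g{\left(l \right)} = - 6 \left(331 - -252\right) = - 6 \left(331 + 252\right) = \left(-6\right) 583 = -3498$)
$R = -139040$ ($R = 44 \cdot 5 \left(-8\right) 79 = 44 \left(-40\right) 79 = \left(-1760\right) 79 = -139040$)
$- \frac{496478}{R} + \frac{34968}{g{\left(H{\left(4,n{\left(6 \right)} \right)} \right)}} = - \frac{496478}{-139040} + \frac{34968}{-3498} = \left(-496478\right) \left(- \frac{1}{139040}\right) + 34968 \left(- \frac{1}{3498}\right) = \frac{248239}{69520} - \frac{5828}{583} = - \frac{23676293}{3684560}$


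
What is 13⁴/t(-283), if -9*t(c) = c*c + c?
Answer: -85683/26602 ≈ -3.2209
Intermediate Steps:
t(c) = -c/9 - c²/9 (t(c) = -(c*c + c)/9 = -(c² + c)/9 = -(c + c²)/9 = -c/9 - c²/9)
13⁴/t(-283) = 13⁴/((-⅑*(-283)*(1 - 283))) = 28561/((-⅑*(-283)*(-282))) = 28561/(-26602/3) = 28561*(-3/26602) = -85683/26602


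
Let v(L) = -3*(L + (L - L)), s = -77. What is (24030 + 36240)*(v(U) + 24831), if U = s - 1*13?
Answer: 1512837270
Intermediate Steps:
U = -90 (U = -77 - 1*13 = -77 - 13 = -90)
v(L) = -3*L (v(L) = -3*(L + 0) = -3*L)
(24030 + 36240)*(v(U) + 24831) = (24030 + 36240)*(-3*(-90) + 24831) = 60270*(270 + 24831) = 60270*25101 = 1512837270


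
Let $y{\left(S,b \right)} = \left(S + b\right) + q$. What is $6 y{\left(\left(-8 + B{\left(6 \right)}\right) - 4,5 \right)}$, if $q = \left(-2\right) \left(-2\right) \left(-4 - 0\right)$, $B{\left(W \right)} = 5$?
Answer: $-108$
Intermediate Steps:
$q = -16$ ($q = 4 \left(-4 + 0\right) = 4 \left(-4\right) = -16$)
$y{\left(S,b \right)} = -16 + S + b$ ($y{\left(S,b \right)} = \left(S + b\right) - 16 = -16 + S + b$)
$6 y{\left(\left(-8 + B{\left(6 \right)}\right) - 4,5 \right)} = 6 \left(-16 + \left(\left(-8 + 5\right) - 4\right) + 5\right) = 6 \left(-16 - 7 + 5\right) = 6 \left(-18\right) = -108$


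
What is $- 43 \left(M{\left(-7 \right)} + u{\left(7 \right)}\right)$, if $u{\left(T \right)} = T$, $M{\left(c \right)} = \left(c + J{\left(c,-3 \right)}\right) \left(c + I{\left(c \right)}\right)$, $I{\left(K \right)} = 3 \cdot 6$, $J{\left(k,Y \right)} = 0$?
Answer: $3010$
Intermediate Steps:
$I{\left(K \right)} = 18$
$M{\left(c \right)} = c \left(18 + c\right)$ ($M{\left(c \right)} = \left(c + 0\right) \left(c + 18\right) = c \left(18 + c\right)$)
$- 43 \left(M{\left(-7 \right)} + u{\left(7 \right)}\right) = - 43 \left(- 7 \left(18 - 7\right) + 7\right) = - 43 \left(\left(-7\right) 11 + 7\right) = - 43 \left(-77 + 7\right) = \left(-43\right) \left(-70\right) = 3010$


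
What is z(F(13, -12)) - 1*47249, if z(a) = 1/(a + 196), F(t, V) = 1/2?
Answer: -18568855/393 ≈ -47249.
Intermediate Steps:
F(t, V) = ½
z(a) = 1/(196 + a)
z(F(13, -12)) - 1*47249 = 1/(196 + ½) - 1*47249 = 1/(393/2) - 47249 = 2/393 - 47249 = -18568855/393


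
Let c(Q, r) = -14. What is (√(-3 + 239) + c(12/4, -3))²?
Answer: 432 - 56*√59 ≈ 1.8558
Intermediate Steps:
(√(-3 + 239) + c(12/4, -3))² = (√(-3 + 239) - 14)² = (√236 - 14)² = (2*√59 - 14)² = (-14 + 2*√59)²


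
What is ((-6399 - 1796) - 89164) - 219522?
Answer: -316881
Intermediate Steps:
((-6399 - 1796) - 89164) - 219522 = (-8195 - 89164) - 219522 = -97359 - 219522 = -316881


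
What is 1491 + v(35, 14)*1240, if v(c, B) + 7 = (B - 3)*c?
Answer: 470211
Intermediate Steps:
v(c, B) = -7 + c*(-3 + B) (v(c, B) = -7 + (B - 3)*c = -7 + (-3 + B)*c = -7 + c*(-3 + B))
1491 + v(35, 14)*1240 = 1491 + (-7 - 3*35 + 14*35)*1240 = 1491 + (-7 - 105 + 490)*1240 = 1491 + 378*1240 = 1491 + 468720 = 470211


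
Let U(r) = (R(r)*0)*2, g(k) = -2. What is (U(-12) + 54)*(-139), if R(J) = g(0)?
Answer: -7506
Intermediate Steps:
R(J) = -2
U(r) = 0 (U(r) = -2*0*2 = 0*2 = 0)
(U(-12) + 54)*(-139) = (0 + 54)*(-139) = 54*(-139) = -7506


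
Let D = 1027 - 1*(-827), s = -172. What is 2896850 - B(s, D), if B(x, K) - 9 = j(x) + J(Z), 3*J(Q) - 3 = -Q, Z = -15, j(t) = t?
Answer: 2897007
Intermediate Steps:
D = 1854 (D = 1027 + 827 = 1854)
J(Q) = 1 - Q/3 (J(Q) = 1 + (-Q)/3 = 1 - Q/3)
B(x, K) = 15 + x (B(x, K) = 9 + (x + (1 - ⅓*(-15))) = 9 + (x + (1 + 5)) = 9 + (x + 6) = 9 + (6 + x) = 15 + x)
2896850 - B(s, D) = 2896850 - (15 - 172) = 2896850 - 1*(-157) = 2896850 + 157 = 2897007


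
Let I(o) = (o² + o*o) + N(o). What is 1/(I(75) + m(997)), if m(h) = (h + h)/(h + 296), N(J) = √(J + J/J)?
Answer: 4702719873/52912819105753 - 1671849*√19/105825638211506 ≈ 8.8808e-5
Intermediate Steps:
N(J) = √(1 + J) (N(J) = √(J + 1) = √(1 + J))
I(o) = √(1 + o) + 2*o² (I(o) = (o² + o*o) + √(1 + o) = (o² + o²) + √(1 + o) = 2*o² + √(1 + o) = √(1 + o) + 2*o²)
m(h) = 2*h/(296 + h) (m(h) = (2*h)/(296 + h) = 2*h/(296 + h))
1/(I(75) + m(997)) = 1/((√(1 + 75) + 2*75²) + 2*997/(296 + 997)) = 1/((√76 + 2*5625) + 2*997/1293) = 1/((2*√19 + 11250) + 2*997*(1/1293)) = 1/((11250 + 2*√19) + 1994/1293) = 1/(14548244/1293 + 2*√19)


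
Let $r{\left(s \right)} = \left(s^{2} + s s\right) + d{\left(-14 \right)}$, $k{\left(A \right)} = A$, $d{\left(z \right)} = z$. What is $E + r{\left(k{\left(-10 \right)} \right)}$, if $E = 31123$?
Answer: $31309$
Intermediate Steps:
$r{\left(s \right)} = -14 + 2 s^{2}$ ($r{\left(s \right)} = \left(s^{2} + s s\right) - 14 = \left(s^{2} + s^{2}\right) - 14 = 2 s^{2} - 14 = -14 + 2 s^{2}$)
$E + r{\left(k{\left(-10 \right)} \right)} = 31123 - \left(14 - 2 \left(-10\right)^{2}\right) = 31123 + \left(-14 + 2 \cdot 100\right) = 31123 + \left(-14 + 200\right) = 31123 + 186 = 31309$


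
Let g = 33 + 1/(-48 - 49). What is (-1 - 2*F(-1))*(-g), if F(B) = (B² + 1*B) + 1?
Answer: 9600/97 ≈ 98.969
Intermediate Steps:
F(B) = 1 + B + B² (F(B) = (B² + B) + 1 = (B + B²) + 1 = 1 + B + B²)
g = 3200/97 (g = 33 + 1/(-97) = 33 - 1/97 = 3200/97 ≈ 32.990)
(-1 - 2*F(-1))*(-g) = (-1 - 2*(1 - 1 + (-1)²))*(-1*3200/97) = (-1 - 2*(1 - 1 + 1))*(-3200/97) = (-1 - 2*1)*(-3200/97) = (-1 - 2)*(-3200/97) = -3*(-3200/97) = 9600/97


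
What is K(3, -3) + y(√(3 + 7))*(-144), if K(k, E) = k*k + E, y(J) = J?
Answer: 6 - 144*√10 ≈ -449.37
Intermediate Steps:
K(k, E) = E + k² (K(k, E) = k² + E = E + k²)
K(3, -3) + y(√(3 + 7))*(-144) = (-3 + 3²) + √(3 + 7)*(-144) = (-3 + 9) + √10*(-144) = 6 - 144*√10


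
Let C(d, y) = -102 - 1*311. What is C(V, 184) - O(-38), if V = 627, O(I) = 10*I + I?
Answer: 5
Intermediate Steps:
O(I) = 11*I
C(d, y) = -413 (C(d, y) = -102 - 311 = -413)
C(V, 184) - O(-38) = -413 - 11*(-38) = -413 - 1*(-418) = -413 + 418 = 5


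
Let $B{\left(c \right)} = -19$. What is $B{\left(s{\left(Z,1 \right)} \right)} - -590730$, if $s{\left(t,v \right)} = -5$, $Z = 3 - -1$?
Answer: $590711$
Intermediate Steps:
$Z = 4$ ($Z = 3 + 1 = 4$)
$B{\left(s{\left(Z,1 \right)} \right)} - -590730 = -19 - -590730 = -19 + 590730 = 590711$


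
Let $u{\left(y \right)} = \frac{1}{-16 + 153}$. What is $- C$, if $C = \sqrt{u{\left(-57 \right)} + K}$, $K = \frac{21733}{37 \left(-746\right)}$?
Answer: $- \frac{i \sqrt{11154663853206}}{3781474} \approx - 0.88322 i$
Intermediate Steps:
$u{\left(y \right)} = \frac{1}{137}$
$K = - \frac{21733}{27602}$ ($K = \frac{21733}{-27602} = 21733 \left(- \frac{1}{27602}\right) = - \frac{21733}{27602} \approx -0.78737$)
$C = \frac{i \sqrt{11154663853206}}{3781474}$ ($C = \sqrt{\frac{1}{137} - \frac{21733}{27602}} = \sqrt{- \frac{2949819}{3781474}} = \frac{i \sqrt{11154663853206}}{3781474} \approx 0.88322 i$)
$- C = - \frac{i \sqrt{11154663853206}}{3781474}$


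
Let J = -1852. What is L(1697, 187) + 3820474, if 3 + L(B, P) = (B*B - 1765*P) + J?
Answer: 6368373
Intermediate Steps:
L(B, P) = -1855 + B**2 - 1765*P (L(B, P) = -3 + ((B*B - 1765*P) - 1852) = -3 + ((B**2 - 1765*P) - 1852) = -3 + (-1852 + B**2 - 1765*P) = -1855 + B**2 - 1765*P)
L(1697, 187) + 3820474 = (-1855 + 1697**2 - 1765*187) + 3820474 = (-1855 + 2879809 - 330055) + 3820474 = 2547899 + 3820474 = 6368373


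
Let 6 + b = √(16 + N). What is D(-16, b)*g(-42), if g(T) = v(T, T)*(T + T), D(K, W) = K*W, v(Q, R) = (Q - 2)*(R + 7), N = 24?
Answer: -12418560 + 4139520*√10 ≈ 6.7175e+5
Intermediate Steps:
v(Q, R) = (-2 + Q)*(7 + R)
b = -6 + 2*√10 (b = -6 + √(16 + 24) = -6 + √40 = -6 + 2*√10 ≈ 0.32456)
g(T) = 2*T*(-14 + T² + 5*T) (g(T) = (-14 - 2*T + 7*T + T*T)*(T + T) = (-14 - 2*T + 7*T + T²)*(2*T) = (-14 + T² + 5*T)*(2*T) = 2*T*(-14 + T² + 5*T))
D(-16, b)*g(-42) = (-16*(-6 + 2*√10))*(2*(-42)*(-14 + (-42)² + 5*(-42))) = (96 - 32*√10)*(2*(-42)*(-14 + 1764 - 210)) = (96 - 32*√10)*(2*(-42)*1540) = (96 - 32*√10)*(-129360) = -12418560 + 4139520*√10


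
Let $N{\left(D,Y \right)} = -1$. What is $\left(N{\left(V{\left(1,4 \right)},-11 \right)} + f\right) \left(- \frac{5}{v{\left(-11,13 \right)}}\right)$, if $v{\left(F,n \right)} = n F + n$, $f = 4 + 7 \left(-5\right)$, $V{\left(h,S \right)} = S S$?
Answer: $- \frac{16}{13} \approx -1.2308$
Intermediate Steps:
$V{\left(h,S \right)} = S^{2}$
$f = -31$ ($f = 4 - 35 = -31$)
$v{\left(F,n \right)} = n + F n$ ($v{\left(F,n \right)} = F n + n = n + F n$)
$\left(N{\left(V{\left(1,4 \right)},-11 \right)} + f\right) \left(- \frac{5}{v{\left(-11,13 \right)}}\right) = \left(-1 - 31\right) \left(- \frac{5}{13 \left(1 - 11\right)}\right) = - 32 \left(- \frac{5}{13 \left(-10\right)}\right) = - 32 \left(- \frac{5}{-130}\right) = - 32 \left(\left(-5\right) \left(- \frac{1}{130}\right)\right) = \left(-32\right) \frac{1}{26} = - \frac{16}{13}$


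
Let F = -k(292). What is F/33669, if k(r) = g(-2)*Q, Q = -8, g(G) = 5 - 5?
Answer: 0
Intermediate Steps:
g(G) = 0
k(r) = 0 (k(r) = 0*(-8) = 0)
F = 0 (F = -1*0 = 0)
F/33669 = 0/33669 = 0*(1/33669) = 0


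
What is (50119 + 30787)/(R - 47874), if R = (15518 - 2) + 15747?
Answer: -11558/2373 ≈ -4.8706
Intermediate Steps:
R = 31263 (R = 15516 + 15747 = 31263)
(50119 + 30787)/(R - 47874) = (50119 + 30787)/(31263 - 47874) = 80906/(-16611) = 80906*(-1/16611) = -11558/2373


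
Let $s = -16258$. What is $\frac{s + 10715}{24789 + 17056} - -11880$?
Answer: $\frac{497113057}{41845} \approx 11880.0$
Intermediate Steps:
$\frac{s + 10715}{24789 + 17056} - -11880 = \frac{-16258 + 10715}{24789 + 17056} - -11880 = - \frac{5543}{41845} + 11880 = \frac{497113057}{41845}$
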